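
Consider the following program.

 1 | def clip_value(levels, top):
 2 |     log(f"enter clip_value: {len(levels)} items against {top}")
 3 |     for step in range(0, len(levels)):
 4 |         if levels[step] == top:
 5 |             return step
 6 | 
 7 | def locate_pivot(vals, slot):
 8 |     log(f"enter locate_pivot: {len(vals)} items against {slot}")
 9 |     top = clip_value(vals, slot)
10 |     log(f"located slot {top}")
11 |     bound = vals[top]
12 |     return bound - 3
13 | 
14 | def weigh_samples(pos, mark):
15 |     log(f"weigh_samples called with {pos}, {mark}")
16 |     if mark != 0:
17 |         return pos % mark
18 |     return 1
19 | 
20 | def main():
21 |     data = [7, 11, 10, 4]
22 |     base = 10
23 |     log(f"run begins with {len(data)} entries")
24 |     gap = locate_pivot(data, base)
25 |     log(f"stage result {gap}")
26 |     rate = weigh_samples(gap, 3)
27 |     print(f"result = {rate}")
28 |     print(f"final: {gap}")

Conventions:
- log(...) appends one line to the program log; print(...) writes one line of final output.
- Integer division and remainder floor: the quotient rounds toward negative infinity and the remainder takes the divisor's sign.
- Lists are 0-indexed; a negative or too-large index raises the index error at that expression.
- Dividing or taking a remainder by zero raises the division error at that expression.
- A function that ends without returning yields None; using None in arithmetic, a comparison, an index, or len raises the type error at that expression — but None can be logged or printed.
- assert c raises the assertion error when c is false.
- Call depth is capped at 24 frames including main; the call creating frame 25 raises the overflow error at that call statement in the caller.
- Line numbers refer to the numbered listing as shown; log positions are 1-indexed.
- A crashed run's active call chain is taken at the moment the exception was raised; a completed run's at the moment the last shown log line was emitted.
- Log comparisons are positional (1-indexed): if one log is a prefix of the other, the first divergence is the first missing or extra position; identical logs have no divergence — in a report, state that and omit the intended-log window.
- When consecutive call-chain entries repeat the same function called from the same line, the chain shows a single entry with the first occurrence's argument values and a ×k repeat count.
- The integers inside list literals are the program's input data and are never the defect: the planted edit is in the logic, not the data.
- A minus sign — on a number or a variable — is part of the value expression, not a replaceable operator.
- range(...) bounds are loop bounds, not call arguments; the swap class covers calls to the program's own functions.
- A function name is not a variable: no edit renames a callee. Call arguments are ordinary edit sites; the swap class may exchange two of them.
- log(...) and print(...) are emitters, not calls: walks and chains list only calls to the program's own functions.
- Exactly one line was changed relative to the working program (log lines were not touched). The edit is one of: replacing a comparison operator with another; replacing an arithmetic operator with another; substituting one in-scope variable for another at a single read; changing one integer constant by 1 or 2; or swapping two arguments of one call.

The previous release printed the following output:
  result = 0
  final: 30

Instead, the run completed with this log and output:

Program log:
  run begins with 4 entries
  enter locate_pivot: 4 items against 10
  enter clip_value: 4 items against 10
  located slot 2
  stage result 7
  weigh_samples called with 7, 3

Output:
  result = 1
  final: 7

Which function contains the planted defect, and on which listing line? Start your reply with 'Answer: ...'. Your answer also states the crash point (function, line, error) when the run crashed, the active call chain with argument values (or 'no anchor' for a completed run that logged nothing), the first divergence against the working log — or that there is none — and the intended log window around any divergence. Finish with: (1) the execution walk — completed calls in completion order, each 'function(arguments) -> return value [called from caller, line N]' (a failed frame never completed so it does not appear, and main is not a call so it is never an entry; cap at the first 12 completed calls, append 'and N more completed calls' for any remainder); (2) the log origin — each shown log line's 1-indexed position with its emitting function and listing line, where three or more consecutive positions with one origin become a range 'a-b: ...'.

Answer: the defect is in locate_pivot at line 12.
Core observation: Position 5 is the first bad log line: 'stage result 7' should read 'stage result 30'.
Call chain: main -> weigh_samples(7, 3) (called at line 26).
First divergence: position 5 — the shown line 'stage result 7' should read 'stage result 30'.
Intended log window:
  3: enter clip_value: 4 items against 10
  4: located slot 2
  5: stage result 30
  6: weigh_samples called with 30, 3
Execution walk:
  clip_value([7, 11, 10, 4], 10) -> 2  [called from locate_pivot, line 9]
  locate_pivot([7, 11, 10, 4], 10) -> 7  [called from main, line 24]
  weigh_samples(7, 3) -> 1  [called from main, line 26]
Origin of each log line:
  1: logged in main at line 23
  2: logged in locate_pivot at line 8
  3: logged in clip_value at line 2
  4: logged in locate_pivot at line 10
  5: logged in main at line 25
  6: logged in weigh_samples at line 15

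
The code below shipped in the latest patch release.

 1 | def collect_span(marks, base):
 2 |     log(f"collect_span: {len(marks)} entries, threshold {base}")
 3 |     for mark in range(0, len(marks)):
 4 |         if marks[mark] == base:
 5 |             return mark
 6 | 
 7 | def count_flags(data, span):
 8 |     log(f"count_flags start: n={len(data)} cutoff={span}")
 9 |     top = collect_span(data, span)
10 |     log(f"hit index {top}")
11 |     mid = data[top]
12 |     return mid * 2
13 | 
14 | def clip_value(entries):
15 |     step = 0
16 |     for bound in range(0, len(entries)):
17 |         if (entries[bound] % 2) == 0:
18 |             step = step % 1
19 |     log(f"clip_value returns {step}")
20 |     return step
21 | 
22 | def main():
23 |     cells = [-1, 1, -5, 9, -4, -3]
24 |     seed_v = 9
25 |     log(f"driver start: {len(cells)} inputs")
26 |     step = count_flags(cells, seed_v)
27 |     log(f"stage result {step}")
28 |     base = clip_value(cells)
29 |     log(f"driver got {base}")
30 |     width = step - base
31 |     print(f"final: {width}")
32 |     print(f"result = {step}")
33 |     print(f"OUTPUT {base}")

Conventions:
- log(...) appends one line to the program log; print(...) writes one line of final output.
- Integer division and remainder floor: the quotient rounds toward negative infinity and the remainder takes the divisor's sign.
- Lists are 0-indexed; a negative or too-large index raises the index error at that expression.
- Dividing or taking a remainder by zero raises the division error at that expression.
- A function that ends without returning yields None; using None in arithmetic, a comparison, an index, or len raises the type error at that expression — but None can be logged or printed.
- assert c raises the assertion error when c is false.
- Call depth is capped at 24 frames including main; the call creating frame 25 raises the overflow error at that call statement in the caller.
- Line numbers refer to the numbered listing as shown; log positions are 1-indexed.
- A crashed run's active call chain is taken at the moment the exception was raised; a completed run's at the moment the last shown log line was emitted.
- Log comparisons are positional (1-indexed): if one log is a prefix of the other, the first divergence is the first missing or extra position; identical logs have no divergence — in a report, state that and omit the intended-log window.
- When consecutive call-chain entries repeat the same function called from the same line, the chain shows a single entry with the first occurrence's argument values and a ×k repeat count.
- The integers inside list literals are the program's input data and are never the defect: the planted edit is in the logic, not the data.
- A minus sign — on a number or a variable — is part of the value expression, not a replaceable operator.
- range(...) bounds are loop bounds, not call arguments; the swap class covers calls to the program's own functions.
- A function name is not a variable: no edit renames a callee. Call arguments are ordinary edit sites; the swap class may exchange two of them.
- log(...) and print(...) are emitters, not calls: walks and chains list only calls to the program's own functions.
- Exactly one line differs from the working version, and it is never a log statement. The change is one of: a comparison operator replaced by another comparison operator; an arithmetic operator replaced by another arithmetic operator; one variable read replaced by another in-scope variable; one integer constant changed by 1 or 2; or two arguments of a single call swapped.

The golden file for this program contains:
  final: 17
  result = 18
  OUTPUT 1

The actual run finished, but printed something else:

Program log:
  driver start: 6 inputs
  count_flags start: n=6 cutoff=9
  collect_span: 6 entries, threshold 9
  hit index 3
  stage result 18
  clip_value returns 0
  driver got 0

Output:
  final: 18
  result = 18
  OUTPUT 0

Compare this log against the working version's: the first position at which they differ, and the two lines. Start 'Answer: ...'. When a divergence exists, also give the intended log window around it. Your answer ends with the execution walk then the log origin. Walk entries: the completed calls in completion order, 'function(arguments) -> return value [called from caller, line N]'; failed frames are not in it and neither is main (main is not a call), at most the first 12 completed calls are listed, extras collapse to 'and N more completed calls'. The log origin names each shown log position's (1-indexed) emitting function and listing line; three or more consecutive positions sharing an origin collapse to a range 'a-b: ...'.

Answer: at position 6 the run shows 'clip_value returns 0' where the working version logs 'clip_value returns 1'.
Intended log window:
  4: hit index 3
  5: stage result 18
  6: clip_value returns 1
  7: driver got 1
Execution walk:
  collect_span([-1, 1, -5, 9, -4, -3], 9) -> 3  [called from count_flags, line 9]
  count_flags([-1, 1, -5, 9, -4, -3], 9) -> 18  [called from main, line 26]
  clip_value([-1, 1, -5, 9, -4, -3]) -> 0  [called from main, line 28]
Log origin:
  1: logged in main at line 25
  2: logged in count_flags at line 8
  3: logged in collect_span at line 2
  4: logged in count_flags at line 10
  5: logged in main at line 27
  6: logged in clip_value at line 19
  7: logged in main at line 29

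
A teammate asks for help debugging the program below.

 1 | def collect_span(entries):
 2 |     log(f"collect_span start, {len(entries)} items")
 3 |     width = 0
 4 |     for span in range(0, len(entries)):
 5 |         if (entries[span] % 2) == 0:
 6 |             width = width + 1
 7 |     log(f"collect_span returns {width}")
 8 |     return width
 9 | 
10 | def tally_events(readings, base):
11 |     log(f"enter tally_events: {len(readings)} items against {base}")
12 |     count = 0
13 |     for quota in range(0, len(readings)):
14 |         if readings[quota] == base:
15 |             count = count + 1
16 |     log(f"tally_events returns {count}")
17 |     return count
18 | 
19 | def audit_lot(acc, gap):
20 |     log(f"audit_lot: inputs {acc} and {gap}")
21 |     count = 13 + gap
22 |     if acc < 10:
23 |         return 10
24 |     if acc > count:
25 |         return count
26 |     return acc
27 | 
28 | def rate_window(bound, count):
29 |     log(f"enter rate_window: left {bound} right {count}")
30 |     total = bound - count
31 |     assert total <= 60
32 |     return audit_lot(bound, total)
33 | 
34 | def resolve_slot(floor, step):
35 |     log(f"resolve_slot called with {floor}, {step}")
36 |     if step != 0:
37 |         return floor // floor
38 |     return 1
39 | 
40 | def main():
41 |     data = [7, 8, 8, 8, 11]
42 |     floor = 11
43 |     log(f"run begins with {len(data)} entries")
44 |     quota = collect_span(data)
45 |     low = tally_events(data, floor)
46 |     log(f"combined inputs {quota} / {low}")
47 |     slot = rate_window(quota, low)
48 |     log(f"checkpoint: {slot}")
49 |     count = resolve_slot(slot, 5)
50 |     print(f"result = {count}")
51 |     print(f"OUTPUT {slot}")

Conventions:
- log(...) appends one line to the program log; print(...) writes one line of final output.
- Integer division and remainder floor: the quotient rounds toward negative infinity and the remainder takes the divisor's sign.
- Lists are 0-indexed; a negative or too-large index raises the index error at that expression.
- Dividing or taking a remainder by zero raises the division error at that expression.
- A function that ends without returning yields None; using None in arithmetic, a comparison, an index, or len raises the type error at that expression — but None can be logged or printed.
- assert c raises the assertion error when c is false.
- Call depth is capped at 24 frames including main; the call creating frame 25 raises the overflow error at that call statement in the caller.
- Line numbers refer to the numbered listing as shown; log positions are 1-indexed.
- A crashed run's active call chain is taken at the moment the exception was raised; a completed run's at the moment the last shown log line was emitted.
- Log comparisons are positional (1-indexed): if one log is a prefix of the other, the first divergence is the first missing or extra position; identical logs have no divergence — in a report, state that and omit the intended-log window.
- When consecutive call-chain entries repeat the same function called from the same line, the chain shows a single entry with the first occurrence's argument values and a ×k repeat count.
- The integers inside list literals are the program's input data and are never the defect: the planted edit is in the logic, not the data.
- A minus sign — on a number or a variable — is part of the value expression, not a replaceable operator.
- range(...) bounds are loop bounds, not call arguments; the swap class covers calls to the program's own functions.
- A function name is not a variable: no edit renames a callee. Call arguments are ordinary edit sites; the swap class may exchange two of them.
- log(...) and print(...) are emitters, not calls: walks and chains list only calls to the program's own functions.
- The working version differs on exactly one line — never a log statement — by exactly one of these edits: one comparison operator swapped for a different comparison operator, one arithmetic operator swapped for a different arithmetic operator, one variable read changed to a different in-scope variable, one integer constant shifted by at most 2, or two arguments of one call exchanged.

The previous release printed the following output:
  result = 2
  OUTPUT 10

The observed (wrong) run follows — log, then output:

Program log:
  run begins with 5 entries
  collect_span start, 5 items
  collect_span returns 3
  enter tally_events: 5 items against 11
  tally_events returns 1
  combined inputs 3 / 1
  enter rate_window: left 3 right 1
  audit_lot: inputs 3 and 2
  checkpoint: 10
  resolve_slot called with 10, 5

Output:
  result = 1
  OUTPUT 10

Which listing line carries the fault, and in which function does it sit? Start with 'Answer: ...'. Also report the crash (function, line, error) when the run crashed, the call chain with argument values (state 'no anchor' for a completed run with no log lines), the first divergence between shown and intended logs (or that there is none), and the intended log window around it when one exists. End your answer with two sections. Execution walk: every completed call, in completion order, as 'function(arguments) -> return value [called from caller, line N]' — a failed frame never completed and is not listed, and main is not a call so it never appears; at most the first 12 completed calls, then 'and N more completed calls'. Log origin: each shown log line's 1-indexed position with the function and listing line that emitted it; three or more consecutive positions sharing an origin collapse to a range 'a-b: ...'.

Answer: the defect is in resolve_slot at line 37.
Core observation: No log line changed; the fault shows up purely in the output.
Call chain: main -> resolve_slot(10, 5) (called at line 49).
First divergence: none — the logs agree in full.
Execution walk:
  collect_span([7, 8, 8, 8, 11]) -> 3  [called from main, line 44]
  tally_events([7, 8, 8, 8, 11], 11) -> 1  [called from main, line 45]
  audit_lot(3, 2) -> 10  [called from rate_window, line 32]
  rate_window(3, 1) -> 10  [called from main, line 47]
  resolve_slot(10, 5) -> 1  [called from main, line 49]
Log origin:
  1: emitted by main (line 43)
  2: emitted by collect_span (line 2)
  3: emitted by collect_span (line 7)
  4: emitted by tally_events (line 11)
  5: emitted by tally_events (line 16)
  6: emitted by main (line 46)
  7: emitted by rate_window (line 29)
  8: emitted by audit_lot (line 20)
  9: emitted by main (line 48)
  10: emitted by resolve_slot (line 35)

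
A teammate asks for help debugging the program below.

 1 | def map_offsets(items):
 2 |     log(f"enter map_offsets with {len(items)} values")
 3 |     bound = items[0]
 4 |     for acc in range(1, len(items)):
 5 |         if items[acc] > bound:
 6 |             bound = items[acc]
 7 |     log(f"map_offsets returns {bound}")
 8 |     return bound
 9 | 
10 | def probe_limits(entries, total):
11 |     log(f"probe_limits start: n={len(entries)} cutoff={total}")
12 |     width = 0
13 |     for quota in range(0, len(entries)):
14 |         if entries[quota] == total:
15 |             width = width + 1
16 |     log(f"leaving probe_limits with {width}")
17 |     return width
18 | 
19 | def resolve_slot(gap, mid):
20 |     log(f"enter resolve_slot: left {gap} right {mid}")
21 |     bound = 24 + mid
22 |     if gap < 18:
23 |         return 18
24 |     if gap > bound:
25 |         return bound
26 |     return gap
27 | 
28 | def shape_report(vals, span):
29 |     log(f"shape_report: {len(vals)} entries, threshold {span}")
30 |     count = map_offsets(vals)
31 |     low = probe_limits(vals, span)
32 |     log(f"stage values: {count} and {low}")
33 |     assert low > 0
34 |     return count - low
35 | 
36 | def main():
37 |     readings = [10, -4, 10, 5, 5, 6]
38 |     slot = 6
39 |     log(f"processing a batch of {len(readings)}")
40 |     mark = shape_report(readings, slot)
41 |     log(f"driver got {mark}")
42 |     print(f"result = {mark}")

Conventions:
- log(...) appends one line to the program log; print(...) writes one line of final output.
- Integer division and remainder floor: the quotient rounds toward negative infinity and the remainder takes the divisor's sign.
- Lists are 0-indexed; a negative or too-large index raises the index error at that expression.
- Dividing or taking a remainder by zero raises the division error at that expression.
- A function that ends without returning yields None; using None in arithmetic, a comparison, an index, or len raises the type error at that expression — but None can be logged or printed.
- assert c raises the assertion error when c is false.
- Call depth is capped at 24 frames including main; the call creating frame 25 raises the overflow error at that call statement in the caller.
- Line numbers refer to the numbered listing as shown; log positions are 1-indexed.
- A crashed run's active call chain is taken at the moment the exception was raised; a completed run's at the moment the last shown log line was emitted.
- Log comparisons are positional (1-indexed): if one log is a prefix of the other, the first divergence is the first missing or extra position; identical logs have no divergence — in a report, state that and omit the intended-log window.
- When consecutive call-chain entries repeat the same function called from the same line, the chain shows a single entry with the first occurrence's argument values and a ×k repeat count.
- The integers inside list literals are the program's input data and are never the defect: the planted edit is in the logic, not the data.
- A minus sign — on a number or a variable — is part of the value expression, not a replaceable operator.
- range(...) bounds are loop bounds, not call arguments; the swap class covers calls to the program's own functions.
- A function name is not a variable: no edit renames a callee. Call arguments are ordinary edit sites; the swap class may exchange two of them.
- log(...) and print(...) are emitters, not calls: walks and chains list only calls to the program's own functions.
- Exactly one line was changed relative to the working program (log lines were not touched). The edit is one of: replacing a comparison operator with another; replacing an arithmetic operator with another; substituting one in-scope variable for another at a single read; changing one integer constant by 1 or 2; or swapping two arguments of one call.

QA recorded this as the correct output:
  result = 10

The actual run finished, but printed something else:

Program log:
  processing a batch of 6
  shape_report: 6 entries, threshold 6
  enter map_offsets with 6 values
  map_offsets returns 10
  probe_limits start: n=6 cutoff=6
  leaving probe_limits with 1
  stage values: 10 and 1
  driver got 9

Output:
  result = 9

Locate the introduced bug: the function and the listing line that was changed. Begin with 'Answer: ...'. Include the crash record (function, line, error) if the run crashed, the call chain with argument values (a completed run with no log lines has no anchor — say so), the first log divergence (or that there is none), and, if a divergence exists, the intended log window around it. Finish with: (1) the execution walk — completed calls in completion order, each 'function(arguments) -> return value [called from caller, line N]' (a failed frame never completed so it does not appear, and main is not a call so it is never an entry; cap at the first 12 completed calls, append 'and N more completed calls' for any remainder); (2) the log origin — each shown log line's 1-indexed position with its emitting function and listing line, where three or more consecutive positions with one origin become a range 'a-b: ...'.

Answer: the defect is in shape_report at line 34.
Key fact: At log position 8 the runs split — shown 'driver got 9', but the working version logs 'driver got 10'.
Call chain: main.
First divergence: at position 8 the run shows 'driver got 9' where the working version logs 'driver got 10'.
Intended log window:
  6: leaving probe_limits with 1
  7: stage values: 10 and 1
  8: driver got 10
Execution walk:
  map_offsets([10, -4, 10, 5, 5, 6]) -> 10  [called from shape_report, line 30]
  probe_limits([10, -4, 10, 5, 5, 6], 6) -> 1  [called from shape_report, line 31]
  shape_report([10, -4, 10, 5, 5, 6], 6) -> 9  [called from main, line 40]
Log line origins:
  1 — main, line 39
  2 — shape_report, line 29
  3 — map_offsets, line 2
  4 — map_offsets, line 7
  5 — probe_limits, line 11
  6 — probe_limits, line 16
  7 — shape_report, line 32
  8 — main, line 41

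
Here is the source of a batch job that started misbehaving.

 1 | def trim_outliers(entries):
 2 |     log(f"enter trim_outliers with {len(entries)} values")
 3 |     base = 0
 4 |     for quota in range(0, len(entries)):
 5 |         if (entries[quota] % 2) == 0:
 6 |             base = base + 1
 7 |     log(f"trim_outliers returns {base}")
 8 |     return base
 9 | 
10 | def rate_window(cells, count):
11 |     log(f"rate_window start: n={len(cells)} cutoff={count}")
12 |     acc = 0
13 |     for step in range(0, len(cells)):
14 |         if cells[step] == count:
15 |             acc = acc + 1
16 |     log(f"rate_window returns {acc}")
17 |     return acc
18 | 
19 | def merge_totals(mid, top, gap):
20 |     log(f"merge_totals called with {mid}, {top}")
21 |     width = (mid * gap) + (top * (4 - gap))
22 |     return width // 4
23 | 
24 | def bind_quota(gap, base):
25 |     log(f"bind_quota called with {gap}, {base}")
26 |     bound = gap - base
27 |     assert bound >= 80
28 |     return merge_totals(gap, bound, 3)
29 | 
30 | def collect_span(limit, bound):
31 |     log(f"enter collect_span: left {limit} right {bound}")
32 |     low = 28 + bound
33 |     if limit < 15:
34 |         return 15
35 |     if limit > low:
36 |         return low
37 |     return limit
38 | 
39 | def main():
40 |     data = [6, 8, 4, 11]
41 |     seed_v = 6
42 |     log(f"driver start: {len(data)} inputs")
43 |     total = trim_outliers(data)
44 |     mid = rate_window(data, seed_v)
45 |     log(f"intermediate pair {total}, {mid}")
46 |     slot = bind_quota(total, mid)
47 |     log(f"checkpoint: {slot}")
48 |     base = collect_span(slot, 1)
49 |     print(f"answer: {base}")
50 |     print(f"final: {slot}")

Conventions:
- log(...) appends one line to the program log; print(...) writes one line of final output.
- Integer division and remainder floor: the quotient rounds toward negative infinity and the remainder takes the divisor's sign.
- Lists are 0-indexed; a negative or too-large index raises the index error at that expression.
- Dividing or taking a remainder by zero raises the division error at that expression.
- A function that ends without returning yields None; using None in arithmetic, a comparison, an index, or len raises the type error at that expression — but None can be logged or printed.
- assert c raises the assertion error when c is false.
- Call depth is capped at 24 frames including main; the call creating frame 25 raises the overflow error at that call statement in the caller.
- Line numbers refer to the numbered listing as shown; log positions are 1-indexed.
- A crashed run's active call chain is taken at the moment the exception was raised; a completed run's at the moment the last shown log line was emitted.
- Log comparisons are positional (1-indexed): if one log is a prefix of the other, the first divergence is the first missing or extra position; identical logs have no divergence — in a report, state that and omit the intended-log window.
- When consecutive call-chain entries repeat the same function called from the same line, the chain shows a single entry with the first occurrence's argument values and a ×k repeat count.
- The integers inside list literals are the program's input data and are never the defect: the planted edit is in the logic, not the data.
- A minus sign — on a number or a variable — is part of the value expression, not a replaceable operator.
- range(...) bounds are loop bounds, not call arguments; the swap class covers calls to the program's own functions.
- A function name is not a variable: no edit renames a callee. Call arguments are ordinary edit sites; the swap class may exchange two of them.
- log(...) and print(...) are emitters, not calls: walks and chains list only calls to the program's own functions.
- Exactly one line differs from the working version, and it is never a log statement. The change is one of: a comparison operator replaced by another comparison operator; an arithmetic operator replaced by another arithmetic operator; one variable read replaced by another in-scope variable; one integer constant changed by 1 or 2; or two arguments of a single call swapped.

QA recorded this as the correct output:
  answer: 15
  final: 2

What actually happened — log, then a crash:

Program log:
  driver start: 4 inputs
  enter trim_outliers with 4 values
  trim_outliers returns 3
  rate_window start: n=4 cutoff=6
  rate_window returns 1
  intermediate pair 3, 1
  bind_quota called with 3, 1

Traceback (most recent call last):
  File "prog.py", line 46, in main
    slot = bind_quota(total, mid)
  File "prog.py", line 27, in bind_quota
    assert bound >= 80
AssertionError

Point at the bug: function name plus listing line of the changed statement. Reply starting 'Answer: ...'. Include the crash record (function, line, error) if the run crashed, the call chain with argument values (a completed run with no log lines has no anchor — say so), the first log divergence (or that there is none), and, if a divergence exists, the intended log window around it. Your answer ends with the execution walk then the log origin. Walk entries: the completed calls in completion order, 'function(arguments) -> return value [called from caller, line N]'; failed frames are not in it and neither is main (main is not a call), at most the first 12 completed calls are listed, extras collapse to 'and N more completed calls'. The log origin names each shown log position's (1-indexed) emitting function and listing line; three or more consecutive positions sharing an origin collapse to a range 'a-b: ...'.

Answer: the defect is in bind_quota at line 27.
Core observation: Only 7 log lines were emitted before the run died; the intended continuation was 'merge_totals called with 3, 2'.
Crash: bind_quota, line 27, AssertionError.
Call chain: main -> bind_quota(3, 1) (called at line 46).
First divergence: position 8 (shown log ended at 7 lines; the working version continues: 'merge_totals called with 3, 2').
Intended log window:
  6: intermediate pair 3, 1
  7: bind_quota called with 3, 1
  8: merge_totals called with 3, 2
  9: checkpoint: 2
Execution walk:
  trim_outliers([6, 8, 4, 11]) -> 3  [called from main, line 43]
  rate_window([6, 8, 4, 11], 6) -> 1  [called from main, line 44]
Log origins:
  1: emitted by main (line 42)
  2: emitted by trim_outliers (line 2)
  3: emitted by trim_outliers (line 7)
  4: emitted by rate_window (line 11)
  5: emitted by rate_window (line 16)
  6: emitted by main (line 45)
  7: emitted by bind_quota (line 25)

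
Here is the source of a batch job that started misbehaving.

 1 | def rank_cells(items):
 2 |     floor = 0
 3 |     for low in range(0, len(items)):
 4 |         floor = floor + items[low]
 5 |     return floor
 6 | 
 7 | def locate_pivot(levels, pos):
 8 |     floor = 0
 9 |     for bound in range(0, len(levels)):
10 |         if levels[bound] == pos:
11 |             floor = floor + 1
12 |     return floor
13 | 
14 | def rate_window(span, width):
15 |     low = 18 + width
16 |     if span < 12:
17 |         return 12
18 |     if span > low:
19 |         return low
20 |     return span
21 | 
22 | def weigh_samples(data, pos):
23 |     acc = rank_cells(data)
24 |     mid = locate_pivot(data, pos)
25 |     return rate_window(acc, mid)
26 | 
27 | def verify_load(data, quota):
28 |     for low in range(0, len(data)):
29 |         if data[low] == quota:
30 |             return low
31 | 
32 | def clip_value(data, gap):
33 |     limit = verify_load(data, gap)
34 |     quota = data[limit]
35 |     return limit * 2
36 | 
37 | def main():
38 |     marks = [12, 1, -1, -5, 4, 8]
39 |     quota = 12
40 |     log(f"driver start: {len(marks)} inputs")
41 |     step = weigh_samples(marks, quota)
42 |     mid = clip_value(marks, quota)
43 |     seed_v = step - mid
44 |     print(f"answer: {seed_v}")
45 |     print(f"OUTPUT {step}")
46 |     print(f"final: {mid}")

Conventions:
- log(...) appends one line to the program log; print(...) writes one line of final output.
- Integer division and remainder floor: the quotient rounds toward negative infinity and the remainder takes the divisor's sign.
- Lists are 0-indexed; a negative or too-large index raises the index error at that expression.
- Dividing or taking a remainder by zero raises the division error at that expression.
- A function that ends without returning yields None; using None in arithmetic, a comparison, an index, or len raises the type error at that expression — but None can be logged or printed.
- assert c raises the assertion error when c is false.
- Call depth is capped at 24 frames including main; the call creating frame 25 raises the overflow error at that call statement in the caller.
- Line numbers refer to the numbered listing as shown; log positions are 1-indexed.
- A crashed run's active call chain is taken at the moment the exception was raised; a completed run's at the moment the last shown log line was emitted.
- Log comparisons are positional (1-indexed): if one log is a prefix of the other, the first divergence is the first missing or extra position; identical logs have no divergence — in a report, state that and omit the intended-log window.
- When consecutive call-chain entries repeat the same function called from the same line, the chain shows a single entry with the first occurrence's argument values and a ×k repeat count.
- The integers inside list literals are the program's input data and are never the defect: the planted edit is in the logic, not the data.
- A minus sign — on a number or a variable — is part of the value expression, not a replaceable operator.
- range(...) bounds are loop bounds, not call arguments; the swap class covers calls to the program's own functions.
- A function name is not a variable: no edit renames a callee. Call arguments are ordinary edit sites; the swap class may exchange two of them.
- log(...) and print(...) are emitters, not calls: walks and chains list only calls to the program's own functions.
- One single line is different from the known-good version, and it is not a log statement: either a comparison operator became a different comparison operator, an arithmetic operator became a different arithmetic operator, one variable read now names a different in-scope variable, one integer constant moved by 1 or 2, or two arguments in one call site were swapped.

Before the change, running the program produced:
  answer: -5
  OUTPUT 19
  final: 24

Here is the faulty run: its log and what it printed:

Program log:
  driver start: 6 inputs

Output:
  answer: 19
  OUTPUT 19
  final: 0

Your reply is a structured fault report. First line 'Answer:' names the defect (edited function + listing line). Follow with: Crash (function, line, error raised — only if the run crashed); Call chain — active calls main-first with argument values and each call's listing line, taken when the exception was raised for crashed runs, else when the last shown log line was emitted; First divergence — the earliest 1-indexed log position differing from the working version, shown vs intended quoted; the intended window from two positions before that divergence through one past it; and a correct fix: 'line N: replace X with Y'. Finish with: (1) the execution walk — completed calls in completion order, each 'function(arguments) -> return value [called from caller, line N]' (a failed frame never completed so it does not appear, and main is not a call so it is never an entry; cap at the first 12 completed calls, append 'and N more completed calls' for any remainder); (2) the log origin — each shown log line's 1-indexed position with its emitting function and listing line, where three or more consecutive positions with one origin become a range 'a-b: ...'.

Answer: the defect is in clip_value at line 35.
The tell: Log streams are identical — the defect surfaces only in the printed output.
Call chain: main.
First divergence: none; the two logs match at every position.
Execution walk:
  rank_cells([12, 1, -1, -5, 4, 8]) -> 19  [called from weigh_samples, line 23]
  locate_pivot([12, 1, -1, -5, 4, 8], 12) -> 1  [called from weigh_samples, line 24]
  rate_window(19, 1) -> 19  [called from weigh_samples, line 25]
  weigh_samples([12, 1, -1, -5, 4, 8], 12) -> 19  [called from main, line 41]
  verify_load([12, 1, -1, -5, 4, 8], 12) -> 0  [called from clip_value, line 33]
  clip_value([12, 1, -1, -5, 4, 8], 12) -> 0  [called from main, line 42]
Origin of each log line:
  1: from main, line 40
A correct fix: line 35: replace `limit` with `quota`.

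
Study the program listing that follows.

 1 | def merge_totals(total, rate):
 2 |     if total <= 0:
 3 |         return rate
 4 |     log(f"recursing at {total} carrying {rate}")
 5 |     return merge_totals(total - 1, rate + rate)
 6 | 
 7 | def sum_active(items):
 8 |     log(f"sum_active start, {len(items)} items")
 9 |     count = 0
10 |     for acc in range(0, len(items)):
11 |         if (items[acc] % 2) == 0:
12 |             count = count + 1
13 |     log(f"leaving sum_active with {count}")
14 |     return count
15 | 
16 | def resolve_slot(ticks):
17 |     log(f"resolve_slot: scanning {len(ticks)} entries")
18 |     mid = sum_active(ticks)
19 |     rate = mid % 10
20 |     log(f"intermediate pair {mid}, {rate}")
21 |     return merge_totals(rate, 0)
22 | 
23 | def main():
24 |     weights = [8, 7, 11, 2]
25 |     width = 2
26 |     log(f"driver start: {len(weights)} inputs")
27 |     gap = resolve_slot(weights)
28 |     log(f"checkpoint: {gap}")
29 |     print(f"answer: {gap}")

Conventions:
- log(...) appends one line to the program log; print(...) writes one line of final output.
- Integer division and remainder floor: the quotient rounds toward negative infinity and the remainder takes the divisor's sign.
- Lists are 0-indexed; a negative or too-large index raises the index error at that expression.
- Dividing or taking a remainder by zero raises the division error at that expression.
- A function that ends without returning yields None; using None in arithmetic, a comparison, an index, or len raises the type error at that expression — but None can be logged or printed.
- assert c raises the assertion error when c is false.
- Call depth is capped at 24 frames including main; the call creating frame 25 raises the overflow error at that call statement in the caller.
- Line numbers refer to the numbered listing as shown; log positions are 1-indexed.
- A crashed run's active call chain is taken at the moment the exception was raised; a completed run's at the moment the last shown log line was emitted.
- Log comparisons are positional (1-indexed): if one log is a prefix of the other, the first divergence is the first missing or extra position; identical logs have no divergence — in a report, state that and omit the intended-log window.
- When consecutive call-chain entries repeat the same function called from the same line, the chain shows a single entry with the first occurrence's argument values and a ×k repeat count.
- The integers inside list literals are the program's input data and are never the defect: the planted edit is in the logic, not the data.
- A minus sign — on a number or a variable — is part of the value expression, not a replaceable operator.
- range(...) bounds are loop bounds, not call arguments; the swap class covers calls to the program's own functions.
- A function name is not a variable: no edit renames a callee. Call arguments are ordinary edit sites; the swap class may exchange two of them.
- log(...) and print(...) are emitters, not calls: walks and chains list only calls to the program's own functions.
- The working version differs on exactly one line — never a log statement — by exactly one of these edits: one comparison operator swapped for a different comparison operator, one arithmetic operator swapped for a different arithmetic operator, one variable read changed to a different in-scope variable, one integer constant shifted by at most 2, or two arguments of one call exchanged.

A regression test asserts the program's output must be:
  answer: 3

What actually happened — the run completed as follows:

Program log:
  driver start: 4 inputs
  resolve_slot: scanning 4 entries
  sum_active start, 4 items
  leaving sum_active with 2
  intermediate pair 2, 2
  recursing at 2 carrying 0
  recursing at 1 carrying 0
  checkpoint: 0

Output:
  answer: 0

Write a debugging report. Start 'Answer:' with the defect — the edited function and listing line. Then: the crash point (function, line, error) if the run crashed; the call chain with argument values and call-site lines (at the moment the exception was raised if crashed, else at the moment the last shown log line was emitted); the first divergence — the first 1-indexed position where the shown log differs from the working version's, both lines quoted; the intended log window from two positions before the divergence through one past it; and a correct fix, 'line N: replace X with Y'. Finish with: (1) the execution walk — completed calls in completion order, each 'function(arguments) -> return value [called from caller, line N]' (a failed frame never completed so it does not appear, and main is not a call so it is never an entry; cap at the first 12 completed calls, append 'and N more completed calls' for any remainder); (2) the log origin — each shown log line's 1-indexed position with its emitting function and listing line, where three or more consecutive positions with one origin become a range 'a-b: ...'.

Answer: the defect is in merge_totals at line 5.
Core observation: The earliest visible damage is log position 7 — 'recursing at 1 carrying 0' rather than the intended 'recursing at 1 carrying 2'.
Call chain: main.
First divergence: at position 7 the run shows 'recursing at 1 carrying 0' where the working version logs 'recursing at 1 carrying 2'.
Intended log window:
  5: intermediate pair 2, 2
  6: recursing at 2 carrying 0
  7: recursing at 1 carrying 2
  8: checkpoint: 3
Execution walk:
  sum_active([8, 7, 11, 2]) -> 2  [called from resolve_slot, line 18]
  merge_totals(0, 0) -> 0  [called from merge_totals, line 5]
  merge_totals(1, 0) -> 0  [called from merge_totals, line 5]
  merge_totals(2, 0) -> 0  [called from resolve_slot, line 21]
  resolve_slot([8, 7, 11, 2]) -> 0  [called from main, line 27]
Log line origins:
  1 — main, line 26
  2 — resolve_slot, line 17
  3 — sum_active, line 8
  4 — sum_active, line 13
  5 — resolve_slot, line 20
  6 — merge_totals, line 4
  7 — merge_totals, line 4
  8 — main, line 28
A correct fix: line 5: replace `rate + rate` with `rate + total`.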